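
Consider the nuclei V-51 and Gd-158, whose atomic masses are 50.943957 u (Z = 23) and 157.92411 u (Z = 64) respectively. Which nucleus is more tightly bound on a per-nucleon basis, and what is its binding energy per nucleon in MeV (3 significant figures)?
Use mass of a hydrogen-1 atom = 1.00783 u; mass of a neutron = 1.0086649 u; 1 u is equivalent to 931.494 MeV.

V-51; 8.74 MeV/nucleon

V-51: Σm = 23(1.00783) + 28(1.0086649) = 51.4227072 u; Δm = 0.4787502 u; E_B = 445.95 MeV; E_B/A = 8.744 MeV
Gd-158: Σm = 64(1.00783) + 94(1.0086649) = 159.3156206 u; Δm = 1.3915106 u; E_B = 1296.2 MeV; E_B/A = 8.204 MeV
V-51 has the higher binding energy per nucleon, so it is the more tightly bound nucleus.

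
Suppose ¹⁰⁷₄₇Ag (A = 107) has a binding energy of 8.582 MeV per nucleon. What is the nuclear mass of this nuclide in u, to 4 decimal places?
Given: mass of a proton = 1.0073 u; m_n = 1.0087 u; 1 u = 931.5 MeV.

106.8793 u

Total binding energy = 107 × 8.582 = 918.274 MeV
Mass defect = 918.274 MeV / (931.5 MeV/u) = 0.985801 u
Constituent mass = 47(1.0073) + 60(1.0087) = 107.8651 u
Nuclear mass = 107.8651 − 0.985801 = 106.879299 u ≈ 106.8793 u (to 4 decimal places)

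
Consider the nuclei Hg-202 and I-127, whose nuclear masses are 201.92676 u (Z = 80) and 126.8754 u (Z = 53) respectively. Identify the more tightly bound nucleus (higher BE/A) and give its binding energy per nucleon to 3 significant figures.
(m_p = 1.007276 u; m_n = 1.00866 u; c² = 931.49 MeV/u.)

I-127; 8.44 MeV/nucleon

Hg-202: Σm = 80(1.007276) + 122(1.00866) = 203.638600 u; Δm = 1.711840 u; E_B = 1594.6 MeV; E_B/A = 7.894 MeV
I-127: Σm = 53(1.007276) + 74(1.00866) = 128.026468 u; Δm = 1.151068 u; E_B = 1072.2 MeV; E_B/A = 8.443 MeV
I-127 has the higher binding energy per nucleon, so it is the more tightly bound nucleus.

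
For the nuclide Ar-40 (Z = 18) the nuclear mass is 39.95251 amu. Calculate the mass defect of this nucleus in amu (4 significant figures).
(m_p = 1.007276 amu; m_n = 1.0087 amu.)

With 18 protons and 22 neutrons (A = 40):
Mass of separated nucleons = 18(1.007276) + 22(1.0087) = 18.130968 + 22.1914 = 40.322368 amu
Mass defect Δm = 40.322368 − 39.95251 = 0.369858 amu

0.3699 amu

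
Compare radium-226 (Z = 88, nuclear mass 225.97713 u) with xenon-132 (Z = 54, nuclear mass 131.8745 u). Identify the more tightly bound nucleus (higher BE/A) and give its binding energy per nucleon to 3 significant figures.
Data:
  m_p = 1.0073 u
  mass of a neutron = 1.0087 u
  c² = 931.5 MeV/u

xenon-132; 8.46 MeV/nucleon

radium-226: Σm = 88(1.0073) + 138(1.0087) = 227.8430 u; Δm = 1.86587 u; E_B = 1738.1 MeV; E_B/A = 7.691 MeV
xenon-132: Σm = 54(1.0073) + 78(1.0087) = 133.0728 u; Δm = 1.1983 u; E_B = 1116.2 MeV; E_B/A = 8.456 MeV
xenon-132 has the higher binding energy per nucleon, so it is the more tightly bound nucleus.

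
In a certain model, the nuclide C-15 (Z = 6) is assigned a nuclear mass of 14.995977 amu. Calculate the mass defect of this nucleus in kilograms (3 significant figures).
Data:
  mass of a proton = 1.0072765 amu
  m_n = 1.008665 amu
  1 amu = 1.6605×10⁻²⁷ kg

Z = 6, so N = A − Z = 15 − 6 = 9.
Total constituent mass: 6 × 1.0072765 + 9 × 1.008665 = 15.1216440 amu
Δm = 15.1216440 − 14.995977 = 0.1256670 amu
In SI units: 0.1256670 amu × 1.6605×10⁻²⁷ kg/amu = 2.0867e-28 kg

2.09e-28 kg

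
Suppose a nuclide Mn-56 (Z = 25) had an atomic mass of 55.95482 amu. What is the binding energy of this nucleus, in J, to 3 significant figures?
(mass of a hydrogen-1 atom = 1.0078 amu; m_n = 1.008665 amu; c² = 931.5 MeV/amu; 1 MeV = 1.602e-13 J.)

7.59e-11 J

Mass of separated nucleons = 25(1.0078) + 31(1.008665) = 25.1950 + 31.268615 = 56.463615 amu
The mass defect is 56.463615 − 55.95482 = 0.508795 amu.
E_B = 0.508795 × 931.5 = 473.943 MeV
In joules: 473.943 MeV × 1.602e-13 J/MeV = 7.5926e-11 J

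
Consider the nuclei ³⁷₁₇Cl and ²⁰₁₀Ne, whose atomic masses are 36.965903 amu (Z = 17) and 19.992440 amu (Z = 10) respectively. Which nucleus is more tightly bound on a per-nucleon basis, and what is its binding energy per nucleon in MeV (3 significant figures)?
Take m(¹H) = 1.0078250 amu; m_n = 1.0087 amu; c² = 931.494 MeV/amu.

³⁷₁₇Cl: Σm = 17(1.0078250) + 20(1.0087) = 37.3070250 amu; Δm = 0.3411220 amu; E_B = 317.75 MeV; E_B/A = 8.588 MeV
²⁰₁₀Ne: Σm = 10(1.0078250) + 10(1.0087) = 20.1652500 amu; Δm = 0.1728100 amu; E_B = 160.97 MeV; E_B/A = 8.049 MeV
³⁷₁₇Cl has the higher binding energy per nucleon, so it is the more tightly bound nucleus.

³⁷₁₇Cl; 8.59 MeV/nucleon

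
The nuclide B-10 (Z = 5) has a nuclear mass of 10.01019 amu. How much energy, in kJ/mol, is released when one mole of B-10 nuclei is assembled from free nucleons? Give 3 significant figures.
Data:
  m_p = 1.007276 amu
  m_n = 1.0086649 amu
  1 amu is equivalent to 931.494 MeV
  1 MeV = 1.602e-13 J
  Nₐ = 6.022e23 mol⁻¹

With 5 protons and 5 neutrons (A = 10):
Total constituent mass: 5 × 1.007276 + 5 × 1.0086649 = 10.0797045 amu
Δm = 10.0797045 − 10.01019 = 0.0695145 amu
Binding energy = Δm·c² = 0.0695145 × 931.494 MeV/amu = 64.7523 MeV
Per nucleus in joules: 64.7523 MeV × 1.602e-13 J/MeV = 1.0373e-11 J
Per mole: 1.0373e-11 J × 6.022e23 mol⁻¹ = 6.2466e+12 J/mol

6.25e+09 kJ/mol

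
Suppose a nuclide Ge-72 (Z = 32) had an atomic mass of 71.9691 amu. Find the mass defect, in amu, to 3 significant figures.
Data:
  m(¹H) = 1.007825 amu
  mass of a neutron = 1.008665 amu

0.628 amu

Z = 32, so N = A − Z = 72 − 32 = 40.
Total constituent mass: 32 × 1.007825 + 40 × 1.008665 = 72.597000 amu
Δm = 72.597000 − 71.9691 = 0.627900 amu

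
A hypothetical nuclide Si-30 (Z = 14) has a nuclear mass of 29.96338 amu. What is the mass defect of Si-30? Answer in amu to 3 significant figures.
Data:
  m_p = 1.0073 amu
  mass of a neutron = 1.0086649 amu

0.277 amu

Z = 14, so N = A − Z = 30 − 14 = 16.
Σm = 14·m_p + 16·m_n = 14.1022 + 16.1386384 = 30.2408384 amu
Δm = 30.2408384 − 29.96338 = 0.2774584 amu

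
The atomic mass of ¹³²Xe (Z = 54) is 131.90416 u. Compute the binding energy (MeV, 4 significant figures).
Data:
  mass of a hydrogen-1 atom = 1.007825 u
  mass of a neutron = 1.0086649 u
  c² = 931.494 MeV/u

Z = 54, so N = A − Z = 132 − 54 = 78.
Total constituent mass: 54 × 1.007825 + 78 × 1.0086649 = 133.0984122 u
Mass defect Δm = 133.0984122 − 131.90416 = 1.1942522 u
Converting to energy: 1.1942522 u × 931.494 MeV/u = 1112.44 MeV

1112 MeV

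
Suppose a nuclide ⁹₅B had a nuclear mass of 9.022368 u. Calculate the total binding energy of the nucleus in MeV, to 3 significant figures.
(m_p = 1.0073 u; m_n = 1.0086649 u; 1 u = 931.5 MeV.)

45.4 MeV

Σm = 5·m_p + 4·m_n = 5.0365 + 4.0346596 = 9.0711596 u
The mass defect is 9.0711596 − 9.022368 = 0.0487916 u.
Converting to energy: 0.0487916 u × 931.5 MeV/u = 45.4494 MeV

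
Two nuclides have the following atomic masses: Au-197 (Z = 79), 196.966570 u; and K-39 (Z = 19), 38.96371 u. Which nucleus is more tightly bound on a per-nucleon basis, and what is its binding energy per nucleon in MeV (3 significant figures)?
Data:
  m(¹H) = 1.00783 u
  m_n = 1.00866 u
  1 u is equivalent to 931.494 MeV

K-39; 8.56 MeV/nucleon

Au-197: Σm = 79(1.00783) + 118(1.00866) = 198.64045 u; Δm = 1.673880 u; E_B = 1559.21 MeV; E_B/A = 7.9148 MeV
K-39: Σm = 19(1.00783) + 20(1.00866) = 39.32197 u; Δm = 0.35826 u; E_B = 333.72 MeV; E_B/A = 8.557 MeV
K-39 has the higher binding energy per nucleon, so it is the more tightly bound nucleus.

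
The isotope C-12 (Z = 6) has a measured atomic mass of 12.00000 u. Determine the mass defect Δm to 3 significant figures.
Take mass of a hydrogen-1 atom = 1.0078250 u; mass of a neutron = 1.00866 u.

Mass of separated nucleons = 6(1.0078250) + 6(1.00866) = 6.0469500 + 6.05196 = 12.0989100 u
Mass defect Δm = 12.0989100 − 12.00000 = 0.0989100 u

0.0989 u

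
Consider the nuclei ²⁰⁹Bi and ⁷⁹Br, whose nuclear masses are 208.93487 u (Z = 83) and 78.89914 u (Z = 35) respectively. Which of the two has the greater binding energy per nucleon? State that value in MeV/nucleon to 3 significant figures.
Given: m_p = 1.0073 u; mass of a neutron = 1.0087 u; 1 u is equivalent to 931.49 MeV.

²⁰⁹Bi: Σm = 83(1.0073) + 126(1.0087) = 210.7021 u; Δm = 1.76723 u; E_B = 1646.16 MeV; E_B/A = 7.876 MeV
⁷⁹Br: Σm = 35(1.0073) + 44(1.0087) = 79.6383 u; Δm = 0.73916 u; E_B = 688.52 MeV; E_B/A = 8.715 MeV
⁷⁹Br has the higher binding energy per nucleon, so it is the more tightly bound nucleus.

⁷⁹Br; 8.72 MeV/nucleon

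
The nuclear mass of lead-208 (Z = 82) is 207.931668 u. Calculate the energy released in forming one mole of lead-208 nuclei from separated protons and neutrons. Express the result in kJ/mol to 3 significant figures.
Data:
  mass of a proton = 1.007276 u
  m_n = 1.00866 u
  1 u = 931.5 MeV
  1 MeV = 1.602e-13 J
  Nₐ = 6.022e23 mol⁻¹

Z = 82, so N = A − Z = 208 − 82 = 126.
Σm = 82·m_p + 126·m_n = 82.596632 + 127.09116 = 209.687792 u
Δm = 209.687792 − 207.931668 = 1.756124 u
Converting to energy: 1.756124 u × 931.5 MeV/u = 1635.83 MeV
Per nucleus in joules: 1635.83 MeV × 1.602e-13 J/MeV = 2.6206e-10 J
Per mole: 2.6206e-10 J × 6.022e23 mol⁻¹ = 1.5781e+14 J/mol

1.58e+11 kJ/mol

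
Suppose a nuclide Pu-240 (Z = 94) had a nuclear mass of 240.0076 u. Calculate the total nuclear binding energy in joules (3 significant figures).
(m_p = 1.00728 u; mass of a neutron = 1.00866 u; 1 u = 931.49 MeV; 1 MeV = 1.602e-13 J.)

With 94 protons and 146 neutrons (A = 240):
Total constituent mass: 94 × 1.00728 + 146 × 1.00866 = 241.94868 u
Δm = 241.94868 − 240.0076 = 1.94108 u
E_B = 1.94108 × 931.49 = 1808.10 MeV
In joules: 1808.10 MeV × 1.602e-13 J/MeV = 2.8966e-10 J

2.90e-10 J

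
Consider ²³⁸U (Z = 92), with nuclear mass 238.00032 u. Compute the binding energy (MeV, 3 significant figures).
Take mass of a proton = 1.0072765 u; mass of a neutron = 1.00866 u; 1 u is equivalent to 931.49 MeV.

Z = 92, so N = A − Z = 238 − 92 = 146.
Σm = 92·m_p + 146·m_n = 92.6694380 + 147.26436 = 239.9337980 u
The mass defect is 239.9337980 − 238.00032 = 1.9334780 u.
Converting to energy: 1.9334780 u × 931.49 MeV/u = 1801.02 MeV

1800 MeV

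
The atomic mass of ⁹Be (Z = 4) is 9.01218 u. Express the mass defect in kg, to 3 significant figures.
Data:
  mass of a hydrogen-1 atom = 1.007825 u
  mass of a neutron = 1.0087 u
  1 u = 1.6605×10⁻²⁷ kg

1.04e-28 kg

With 4 protons and 5 neutrons (A = 9):
Mass of separated nucleons = 4(1.007825) + 5(1.0087) = 4.031300 + 5.0435 = 9.074800 u
Δm = 9.074800 − 9.01218 = 0.062620 u
In SI units: 0.062620 u × 1.6605×10⁻²⁷ kg/u = 1.0398e-28 kg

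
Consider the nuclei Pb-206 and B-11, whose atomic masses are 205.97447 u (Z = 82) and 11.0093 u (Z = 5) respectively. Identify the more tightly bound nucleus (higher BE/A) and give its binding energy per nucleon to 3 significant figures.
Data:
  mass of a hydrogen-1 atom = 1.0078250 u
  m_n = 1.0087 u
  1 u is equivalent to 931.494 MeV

Pb-206: Σm = 82(1.0078250) + 124(1.0087) = 207.7204500 u; Δm = 1.7459800 u; E_B = 1626.36989 MeV; E_B/A = 7.894999 MeV
B-11: Σm = 5(1.0078250) + 6(1.0087) = 11.0913250 u; Δm = 0.0820250 u; E_B = 76.406 MeV; E_B/A = 6.946 MeV
Pb-206 has the higher binding energy per nucleon, so it is the more tightly bound nucleus.

Pb-206; 7.89 MeV/nucleon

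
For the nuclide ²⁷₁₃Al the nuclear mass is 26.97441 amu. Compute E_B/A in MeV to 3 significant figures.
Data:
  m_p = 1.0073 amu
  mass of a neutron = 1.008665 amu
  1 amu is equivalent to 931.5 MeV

8.34 MeV/nucleon

Total constituent mass: 13 × 1.0073 + 14 × 1.008665 = 27.216210 amu
The mass defect is 27.216210 − 26.97441 = 0.241800 amu.
Binding energy = Δm·c² = 0.241800 × 931.5 MeV/amu = 225.237 MeV
Per nucleon: 225.237 / 27 = 8.342 MeV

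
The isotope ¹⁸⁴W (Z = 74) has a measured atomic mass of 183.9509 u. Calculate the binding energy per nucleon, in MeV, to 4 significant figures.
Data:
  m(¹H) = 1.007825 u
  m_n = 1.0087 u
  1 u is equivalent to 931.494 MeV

8.025 MeV/nucleon

With 74 protons and 110 neutrons (A = 184):
Σm = 74·m(¹H) + 110·m_n = 74.579050 + 110.9570 = 185.536050 u
The mass defect is 185.536050 − 183.9509 = 1.585150 u.
Binding energy = Δm·c² = 1.585150 × 931.494 MeV/u = 1476.56 MeV
Dividing by A = 184 gives 8.025 MeV per nucleon.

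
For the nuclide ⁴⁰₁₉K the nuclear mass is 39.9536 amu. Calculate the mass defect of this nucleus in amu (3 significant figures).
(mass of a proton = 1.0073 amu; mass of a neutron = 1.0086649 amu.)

Z = 19, so N = A − Z = 40 − 19 = 21.
Mass of separated nucleons = 19(1.0073) + 21(1.0086649) = 19.1387 + 21.1819629 = 40.3206629 amu
Mass defect Δm = 40.3206629 − 39.9536 = 0.3670629 amu

0.367 amu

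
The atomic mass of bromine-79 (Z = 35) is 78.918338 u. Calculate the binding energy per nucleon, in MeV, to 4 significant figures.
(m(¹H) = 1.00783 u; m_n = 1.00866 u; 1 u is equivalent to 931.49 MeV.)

8.687 MeV/nucleon

With 35 protons and 44 neutrons (A = 79):
Total constituent mass: 35 × 1.00783 + 44 × 1.00866 = 79.65509 u
Mass defect Δm = 79.65509 − 78.918338 = 0.736752 u
E_B = 0.736752 × 931.49 = 686.277 MeV
Per nucleon: 686.277 / 79 = 8.687 MeV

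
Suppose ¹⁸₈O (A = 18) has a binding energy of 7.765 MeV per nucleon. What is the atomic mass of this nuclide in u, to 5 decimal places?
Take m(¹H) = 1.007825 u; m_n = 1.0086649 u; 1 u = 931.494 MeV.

Total binding energy = 18 × 7.765 = 139.770 MeV
Mass defect = 139.770 MeV / (931.494 MeV/u) = 0.1500493 u
Constituent mass = 8(1.007825) + 10(1.0086649) = 18.1492490 u
Atomic mass = 18.1492490 − 0.1500493 = 17.9991997 u ≈ 17.99920 u (to 5 decimal places)

17.99920 u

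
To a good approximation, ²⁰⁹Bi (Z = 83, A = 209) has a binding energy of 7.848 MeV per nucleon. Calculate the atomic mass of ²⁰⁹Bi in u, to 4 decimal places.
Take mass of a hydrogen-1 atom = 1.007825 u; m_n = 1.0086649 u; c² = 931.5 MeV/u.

Total binding energy = 209 × 7.848 = 1640.232 MeV
Mass defect = 1640.232 MeV / (931.5 MeV/u) = 1.760850 u
Constituent mass = 83(1.007825) + 126(1.0086649) = 210.7412524 u
Atomic mass = 210.7412524 − 1.760850 = 208.9804024 u ≈ 208.9804 u (to 4 decimal places)

208.9804 u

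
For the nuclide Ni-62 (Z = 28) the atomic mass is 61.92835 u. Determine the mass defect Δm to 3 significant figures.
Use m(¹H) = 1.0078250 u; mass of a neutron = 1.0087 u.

Σm = 28·m(¹H) + 34·m_n = 28.2191000 + 34.2958 = 62.5149000 u
Δm = 62.5149000 − 61.92835 = 0.5865500 u

0.587 u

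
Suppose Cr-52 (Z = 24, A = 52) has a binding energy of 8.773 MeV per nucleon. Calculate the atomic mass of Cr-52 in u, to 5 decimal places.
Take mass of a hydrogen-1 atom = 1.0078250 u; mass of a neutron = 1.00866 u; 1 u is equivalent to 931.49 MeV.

Total binding energy = 52 × 8.773 = 456.196 MeV
Mass defect = 456.196 MeV / (931.49 MeV/u) = 0.4897487 u
Constituent mass = 24(1.0078250) + 28(1.00866) = 52.4302800 u
Atomic mass = 52.4302800 − 0.4897487 = 51.9405313 u ≈ 51.94053 u (to 5 decimal places)

51.94053 u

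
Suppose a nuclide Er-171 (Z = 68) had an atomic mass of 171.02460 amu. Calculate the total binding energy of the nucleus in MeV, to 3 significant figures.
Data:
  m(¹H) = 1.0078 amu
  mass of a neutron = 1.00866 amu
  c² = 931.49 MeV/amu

1300 MeV

Σm = 68·m(¹H) + 103·m_n = 68.5304 + 103.89198 = 172.42238 amu
The mass defect is 172.42238 − 171.02460 = 1.39778 amu.
E_B = 1.39778 × 931.49 = 1302.02 MeV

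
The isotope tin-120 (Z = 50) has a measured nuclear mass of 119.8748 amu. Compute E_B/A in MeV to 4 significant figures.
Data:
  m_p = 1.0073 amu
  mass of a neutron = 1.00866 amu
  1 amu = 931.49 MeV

Mass of separated nucleons = 50(1.0073) + 70(1.00866) = 50.3650 + 70.60620 = 120.97120 amu
Mass defect Δm = 120.97120 − 119.8748 = 1.09640 amu
Converting to energy: 1.09640 amu × 931.49 MeV/amu = 1021.29 MeV
BE/A = 1021.29 MeV / 120 = 8.511 MeV/nucleon

8.511 MeV/nucleon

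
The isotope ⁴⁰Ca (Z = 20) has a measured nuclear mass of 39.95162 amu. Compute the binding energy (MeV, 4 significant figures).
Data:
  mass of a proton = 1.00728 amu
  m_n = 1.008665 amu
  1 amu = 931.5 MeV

342.1 MeV

Mass of separated nucleons = 20(1.00728) + 20(1.008665) = 20.14560 + 20.173300 = 40.318900 amu
Mass defect Δm = 40.318900 − 39.95162 = 0.367280 amu
Converting to energy: 0.367280 amu × 931.5 MeV/amu = 342.121 MeV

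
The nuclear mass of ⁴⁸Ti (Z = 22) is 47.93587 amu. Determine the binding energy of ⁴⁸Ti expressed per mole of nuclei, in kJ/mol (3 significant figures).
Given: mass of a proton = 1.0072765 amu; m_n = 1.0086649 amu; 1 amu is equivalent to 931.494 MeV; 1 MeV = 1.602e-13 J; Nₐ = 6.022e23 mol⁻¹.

Total constituent mass: 22 × 1.0072765 + 26 × 1.0086649 = 48.3853704 amu
Δm = 48.3853704 − 47.93587 = 0.4495004 amu
Binding energy = Δm·c² = 0.4495004 × 931.494 MeV/amu = 418.707 MeV
Per nucleus in joules: 418.707 MeV × 1.602e-13 J/MeV = 6.7077e-11 J
Per mole: 6.7077e-11 J × 6.022e23 mol⁻¹ = 4.0394e+13 J/mol

4.04e+10 kJ/mol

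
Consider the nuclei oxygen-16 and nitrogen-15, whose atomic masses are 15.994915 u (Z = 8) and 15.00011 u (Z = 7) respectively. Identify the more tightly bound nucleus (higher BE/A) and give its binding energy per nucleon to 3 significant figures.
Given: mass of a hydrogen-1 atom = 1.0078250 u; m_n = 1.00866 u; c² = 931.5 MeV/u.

oxygen-16; 7.97 MeV/nucleon

oxygen-16: Σm = 8(1.0078250) + 8(1.00866) = 16.1318800 u; Δm = 0.1369650 u; E_B = 127.58 MeV; E_B/A = 7.974 MeV
nitrogen-15: Σm = 7(1.0078250) + 8(1.00866) = 15.1240550 u; Δm = 0.1239450 u; E_B = 115.45 MeV; E_B/A = 7.697 MeV
oxygen-16 has the higher binding energy per nucleon, so it is the more tightly bound nucleus.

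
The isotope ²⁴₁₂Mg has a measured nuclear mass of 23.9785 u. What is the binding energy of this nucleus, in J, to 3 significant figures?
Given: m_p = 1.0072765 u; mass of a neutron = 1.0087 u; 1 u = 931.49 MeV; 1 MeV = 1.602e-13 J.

Mass of separated nucleons = 12(1.0072765) + 12(1.0087) = 12.0873180 + 12.1044 = 24.1917180 u
Δm = 24.1917180 − 23.9785 = 0.2132180 u
Converting to energy: 0.2132180 u × 931.49 MeV/u = 198.610 MeV
In joules: 198.610 MeV × 1.602e-13 J/MeV = 3.1817e-11 J

3.18e-11 J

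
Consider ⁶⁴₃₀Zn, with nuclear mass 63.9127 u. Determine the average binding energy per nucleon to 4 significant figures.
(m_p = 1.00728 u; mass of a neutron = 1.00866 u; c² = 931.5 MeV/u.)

8.735 MeV/nucleon

Total constituent mass: 30 × 1.00728 + 34 × 1.00866 = 64.51284 u
Mass defect Δm = 64.51284 − 63.9127 = 0.60014 u
Binding energy = Δm·c² = 0.60014 × 931.5 MeV/u = 559.030 MeV
BE/A = 559.030 MeV / 64 = 8.735 MeV/nucleon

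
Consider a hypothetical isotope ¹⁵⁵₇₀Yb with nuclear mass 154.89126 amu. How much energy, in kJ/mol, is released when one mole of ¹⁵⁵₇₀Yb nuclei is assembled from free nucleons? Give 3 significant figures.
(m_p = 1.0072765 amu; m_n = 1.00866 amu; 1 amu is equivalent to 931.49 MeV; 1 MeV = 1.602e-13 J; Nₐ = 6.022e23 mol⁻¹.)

1.22e+11 kJ/mol

The nucleus contains 70 protons and 155 − 70 = 85 neutrons.
Σm = 70·m_p + 85·m_n = 70.5093550 + 85.73610 = 156.2454550 amu
Mass defect Δm = 156.2454550 − 154.89126 = 1.3541950 amu
Converting to energy: 1.3541950 amu × 931.49 MeV/amu = 1261.42 MeV
Per nucleus in joules: 1261.42 MeV × 1.602e-13 J/MeV = 2.0208e-10 J
Per mole: 2.0208e-10 J × 6.022e23 mol⁻¹ = 1.2169e+14 J/mol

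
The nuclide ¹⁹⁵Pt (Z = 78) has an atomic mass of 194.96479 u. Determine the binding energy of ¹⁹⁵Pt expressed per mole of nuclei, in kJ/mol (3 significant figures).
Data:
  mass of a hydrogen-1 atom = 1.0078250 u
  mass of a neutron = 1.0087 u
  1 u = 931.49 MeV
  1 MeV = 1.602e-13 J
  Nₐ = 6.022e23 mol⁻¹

Z = 78, so N = A − Z = 195 − 78 = 117.
Σm = 78·m(¹H) + 117·m_n = 78.6103500 + 118.0179 = 196.6282500 u
Δm = 196.6282500 − 194.96479 = 1.6634600 u
Binding energy = Δm·c² = 1.6634600 × 931.49 MeV/u = 1549.50 MeV
Per nucleus in joules: 1549.50 MeV × 1.602e-13 J/MeV = 2.4823e-10 J
Per mole: 2.4823e-10 J × 6.022e23 mol⁻¹ = 1.4948e+14 J/mol

1.49e+11 kJ/mol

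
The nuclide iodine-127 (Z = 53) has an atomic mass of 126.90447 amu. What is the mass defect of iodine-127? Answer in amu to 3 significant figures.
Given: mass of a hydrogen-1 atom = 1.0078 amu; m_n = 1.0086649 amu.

With 53 protons and 74 neutrons (A = 127):
Mass of separated nucleons = 53(1.0078) + 74(1.0086649) = 53.4134 + 74.6412026 = 128.0546026 amu
Mass defect Δm = 128.0546026 − 126.90447 = 1.1501326 amu

1.15 amu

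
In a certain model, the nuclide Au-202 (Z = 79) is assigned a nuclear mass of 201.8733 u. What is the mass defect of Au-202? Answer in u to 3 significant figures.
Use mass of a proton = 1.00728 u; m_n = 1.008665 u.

The nucleus contains 79 protons and 202 − 79 = 123 neutrons.
Total constituent mass: 79 × 1.00728 + 123 × 1.008665 = 203.640915 u
Δm = 203.640915 − 201.8733 = 1.767615 u

1.77 u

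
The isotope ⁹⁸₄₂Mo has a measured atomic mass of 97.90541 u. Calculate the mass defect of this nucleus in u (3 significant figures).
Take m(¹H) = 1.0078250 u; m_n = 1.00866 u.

0.908 u

Total constituent mass: 42 × 1.0078250 + 56 × 1.00866 = 98.8136100 u
Mass defect Δm = 98.8136100 − 97.90541 = 0.9082000 u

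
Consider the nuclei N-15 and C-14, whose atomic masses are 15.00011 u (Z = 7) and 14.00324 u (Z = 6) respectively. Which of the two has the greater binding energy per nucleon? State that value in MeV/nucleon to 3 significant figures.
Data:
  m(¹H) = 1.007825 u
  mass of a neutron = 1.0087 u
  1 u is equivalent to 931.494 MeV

N-15: Σm = 7(1.007825) + 8(1.0087) = 15.124375 u; Δm = 0.124265 u; E_B = 115.75 MeV; E_B/A = 7.717 MeV
C-14: Σm = 6(1.007825) + 8(1.0087) = 14.116550 u; Δm = 0.113310 u; E_B = 105.55 MeV; E_B/A = 7.539 MeV
N-15 has the higher binding energy per nucleon, so it is the more tightly bound nucleus.

N-15; 7.72 MeV/nucleon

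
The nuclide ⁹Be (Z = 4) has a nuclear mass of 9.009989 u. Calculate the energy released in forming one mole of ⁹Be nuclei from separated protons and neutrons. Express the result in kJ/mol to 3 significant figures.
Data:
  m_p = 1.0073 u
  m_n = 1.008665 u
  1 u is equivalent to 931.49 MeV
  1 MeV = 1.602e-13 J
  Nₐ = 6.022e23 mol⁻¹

Total constituent mass: 4 × 1.0073 + 5 × 1.008665 = 9.072525 u
Mass defect Δm = 9.072525 − 9.009989 = 0.062536 u
Converting to energy: 0.062536 u × 931.49 MeV/u = 58.2517 MeV
Per nucleus in joules: 58.2517 MeV × 1.602e-13 J/MeV = 9.3319e-12 J
Per mole: 9.3319e-12 J × 6.022e23 mol⁻¹ = 5.6197e+12 J/mol

5.62e+09 kJ/mol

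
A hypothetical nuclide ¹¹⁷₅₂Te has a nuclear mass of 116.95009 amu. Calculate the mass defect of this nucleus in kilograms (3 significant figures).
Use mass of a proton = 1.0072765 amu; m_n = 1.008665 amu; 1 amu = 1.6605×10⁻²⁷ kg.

1.65e-27 kg

Mass of separated nucleons = 52(1.0072765) + 65(1.008665) = 52.3783780 + 65.563225 = 117.9416030 amu
Δm = 117.9416030 − 116.95009 = 0.9915130 amu
In SI units: 0.9915130 amu × 1.6605×10⁻²⁷ kg/amu = 1.6464e-27 kg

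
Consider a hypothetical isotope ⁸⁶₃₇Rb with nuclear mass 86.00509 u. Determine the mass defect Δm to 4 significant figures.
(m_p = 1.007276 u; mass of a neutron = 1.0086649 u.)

0.6887 u

With 37 protons and 49 neutrons (A = 86):
Mass of separated nucleons = 37(1.007276) + 49(1.0086649) = 37.269212 + 49.4245801 = 86.6937921 u
Δm = 86.6937921 − 86.00509 = 0.6887021 u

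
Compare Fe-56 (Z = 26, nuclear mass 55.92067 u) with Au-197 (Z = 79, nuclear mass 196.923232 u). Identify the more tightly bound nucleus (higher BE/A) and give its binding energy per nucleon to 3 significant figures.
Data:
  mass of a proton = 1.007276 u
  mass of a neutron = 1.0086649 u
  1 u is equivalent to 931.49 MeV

Fe-56; 8.79 MeV/nucleon

Fe-56: Σm = 26(1.007276) + 30(1.0086649) = 56.4491230 u; Δm = 0.5284530 u; E_B = 492.25 MeV; E_B/A = 8.790 MeV
Au-197: Σm = 79(1.007276) + 118(1.0086649) = 198.5972622 u; Δm = 1.6740302 u; E_B = 1559.3 MeV; E_B/A = 7.915 MeV
Fe-56 has the higher binding energy per nucleon, so it is the more tightly bound nucleus.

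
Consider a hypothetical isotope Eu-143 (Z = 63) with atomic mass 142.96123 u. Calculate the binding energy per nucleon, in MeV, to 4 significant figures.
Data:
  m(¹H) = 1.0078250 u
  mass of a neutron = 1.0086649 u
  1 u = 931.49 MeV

Σm = 63·m(¹H) + 80·m_n = 63.4929750 + 80.6931920 = 144.1861670 u
Mass defect Δm = 144.1861670 − 142.96123 = 1.2249370 u
E_B = 1.2249370 × 931.49 = 1141.02 MeV
Dividing by A = 143 gives 7.979 MeV per nucleon.

7.979 MeV/nucleon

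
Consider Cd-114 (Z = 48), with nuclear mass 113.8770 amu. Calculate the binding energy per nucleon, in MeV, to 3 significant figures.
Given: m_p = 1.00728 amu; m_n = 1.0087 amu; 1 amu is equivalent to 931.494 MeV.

8.55 MeV/nucleon

With 48 protons and 66 neutrons (A = 114):
Σm = 48·m_p + 66·m_n = 48.34944 + 66.5742 = 114.92364 amu
The mass defect is 114.92364 − 113.8770 = 1.04664 amu.
E_B = 1.04664 × 931.494 = 974.939 MeV
Per nucleon: 974.939 / 114 = 8.552 MeV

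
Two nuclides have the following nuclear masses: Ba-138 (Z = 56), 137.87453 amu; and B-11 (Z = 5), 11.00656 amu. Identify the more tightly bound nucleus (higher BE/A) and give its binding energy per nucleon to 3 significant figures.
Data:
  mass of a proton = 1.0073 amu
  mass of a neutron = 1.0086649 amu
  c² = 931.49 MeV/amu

Ba-138: Σm = 56(1.0073) + 82(1.0086649) = 139.1193218 amu; Δm = 1.2447918 amu; E_B = 1159.5 MeV; E_B/A = 8.402 MeV
B-11: Σm = 5(1.0073) + 6(1.0086649) = 11.0884894 amu; Δm = 0.0819294 amu; E_B = 76.316 MeV; E_B/A = 6.938 MeV
Ba-138 has the higher binding energy per nucleon, so it is the more tightly bound nucleus.

Ba-138; 8.40 MeV/nucleon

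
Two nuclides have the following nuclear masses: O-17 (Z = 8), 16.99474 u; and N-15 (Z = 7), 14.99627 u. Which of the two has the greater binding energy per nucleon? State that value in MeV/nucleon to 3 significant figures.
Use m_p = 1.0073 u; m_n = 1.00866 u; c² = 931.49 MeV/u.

O-17; 7.76 MeV/nucleon

O-17: Σm = 8(1.0073) + 9(1.00866) = 17.13634 u; Δm = 0.14160 u; E_B = 131.90 MeV; E_B/A = 7.759 MeV
N-15: Σm = 7(1.0073) + 8(1.00866) = 15.12038 u; Δm = 0.12411 u; E_B = 115.61 MeV; E_B/A = 7.707 MeV
O-17 has the higher binding energy per nucleon, so it is the more tightly bound nucleus.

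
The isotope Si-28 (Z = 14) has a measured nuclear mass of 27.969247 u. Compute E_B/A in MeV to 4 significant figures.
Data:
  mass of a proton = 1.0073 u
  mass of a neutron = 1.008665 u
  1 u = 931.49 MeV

8.459 MeV/nucleon

Z = 14, so N = A − Z = 28 − 14 = 14.
Σm = 14·m_p + 14·m_n = 14.1022 + 14.121310 = 28.223510 u
Δm = 28.223510 − 27.969247 = 0.254263 u
Binding energy = Δm·c² = 0.254263 × 931.49 MeV/u = 236.843 MeV
Dividing by A = 28 gives 8.459 MeV per nucleon.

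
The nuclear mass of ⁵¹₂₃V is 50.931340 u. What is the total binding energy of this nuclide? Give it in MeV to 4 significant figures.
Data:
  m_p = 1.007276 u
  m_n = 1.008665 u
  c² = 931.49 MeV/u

445.8 MeV

The nucleus contains 23 protons and 51 − 23 = 28 neutrons.
Σm = 23·m_p + 28·m_n = 23.167348 + 28.242620 = 51.409968 u
The mass defect is 51.409968 − 50.931340 = 0.478628 u.
Converting to energy: 0.478628 u × 931.49 MeV/u = 445.837 MeV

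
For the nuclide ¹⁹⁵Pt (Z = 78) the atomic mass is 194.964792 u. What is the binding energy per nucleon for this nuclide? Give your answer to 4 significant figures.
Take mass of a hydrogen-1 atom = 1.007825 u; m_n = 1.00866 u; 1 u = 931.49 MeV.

7.924 MeV/nucleon

The nucleus contains 78 protons and 195 − 78 = 117 neutrons.
Total constituent mass: 78 × 1.007825 + 117 × 1.00866 = 196.623570 u
The mass defect is 196.623570 − 194.964792 = 1.658778 u.
Converting to energy: 1.658778 u × 931.49 MeV/u = 1545.14 MeV
Dividing by A = 195 gives 7.924 MeV per nucleon.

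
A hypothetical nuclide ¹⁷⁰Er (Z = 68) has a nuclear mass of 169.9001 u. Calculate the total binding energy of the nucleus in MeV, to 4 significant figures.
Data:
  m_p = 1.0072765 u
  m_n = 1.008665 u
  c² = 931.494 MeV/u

The nucleus contains 68 protons and 170 − 68 = 102 neutrons.
Σm = 68·m_p + 102·m_n = 68.4948020 + 102.883830 = 171.3786320 u
Mass defect Δm = 171.3786320 − 169.9001 = 1.4785320 u
Binding energy = Δm·c² = 1.4785320 × 931.494 MeV/u = 1377.24 MeV

1377 MeV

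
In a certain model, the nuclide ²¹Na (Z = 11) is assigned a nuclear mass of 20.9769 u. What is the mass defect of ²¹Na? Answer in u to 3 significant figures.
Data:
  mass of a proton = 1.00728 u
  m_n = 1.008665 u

0.190 u

Σm = 11·m_p + 10·m_n = 11.08008 + 10.086650 = 21.166730 u
The mass defect is 21.166730 − 20.9769 = 0.189830 u.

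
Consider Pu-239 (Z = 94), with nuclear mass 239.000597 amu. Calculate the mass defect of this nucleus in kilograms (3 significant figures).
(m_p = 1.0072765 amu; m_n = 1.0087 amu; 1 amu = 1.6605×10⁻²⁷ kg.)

Total constituent mass: 94 × 1.0072765 + 145 × 1.0087 = 240.9454910 amu
Δm = 240.9454910 − 239.000597 = 1.9448940 amu
In SI units: 1.9448940 amu × 1.6605×10⁻²⁷ kg/amu = 3.2295e-27 kg

3.23e-27 kg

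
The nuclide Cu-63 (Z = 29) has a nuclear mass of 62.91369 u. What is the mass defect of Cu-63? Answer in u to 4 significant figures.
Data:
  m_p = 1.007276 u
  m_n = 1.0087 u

With 29 protons and 34 neutrons (A = 63):
Mass of separated nucleons = 29(1.007276) + 34(1.0087) = 29.211004 + 34.2958 = 63.506804 u
Δm = 63.506804 − 62.91369 = 0.593114 u

0.5931 u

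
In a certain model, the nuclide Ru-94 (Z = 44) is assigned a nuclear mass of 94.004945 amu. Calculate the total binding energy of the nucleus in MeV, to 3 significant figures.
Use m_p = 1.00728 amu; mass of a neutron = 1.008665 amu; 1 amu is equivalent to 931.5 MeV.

Total constituent mass: 44 × 1.00728 + 50 × 1.008665 = 94.753570 amu
The mass defect is 94.753570 − 94.004945 = 0.748625 amu.
Converting to energy: 0.748625 amu × 931.5 MeV/amu = 697.344 MeV

697 MeV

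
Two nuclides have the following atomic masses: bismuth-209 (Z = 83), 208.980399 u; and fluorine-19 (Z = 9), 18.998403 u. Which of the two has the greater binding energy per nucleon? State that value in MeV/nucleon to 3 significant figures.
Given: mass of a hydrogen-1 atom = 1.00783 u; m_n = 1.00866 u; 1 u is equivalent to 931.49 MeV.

bismuth-209: Σm = 83(1.00783) + 126(1.00866) = 210.74105 u; Δm = 1.760651 u; E_B = 1640.0 MeV; E_B/A = 7.847 MeV
fluorine-19: Σm = 9(1.00783) + 10(1.00866) = 19.15707 u; Δm = 0.158667 u; E_B = 147.80 MeV; E_B/A = 7.779 MeV
bismuth-209 has the higher binding energy per nucleon, so it is the more tightly bound nucleus.

bismuth-209; 7.85 MeV/nucleon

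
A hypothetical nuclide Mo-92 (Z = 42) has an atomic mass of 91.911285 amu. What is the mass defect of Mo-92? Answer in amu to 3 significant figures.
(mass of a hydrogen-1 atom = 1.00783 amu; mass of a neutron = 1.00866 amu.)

Total constituent mass: 42 × 1.00783 + 50 × 1.00866 = 92.76186 amu
Mass defect Δm = 92.76186 − 91.911285 = 0.850575 amu

0.851 amu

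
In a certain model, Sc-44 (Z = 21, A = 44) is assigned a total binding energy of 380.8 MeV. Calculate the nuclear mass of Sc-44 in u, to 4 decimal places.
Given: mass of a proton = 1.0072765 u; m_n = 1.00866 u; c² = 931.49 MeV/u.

43.9432 u

Mass defect = 380.8 MeV / (931.49 MeV/u) = 0.408807 u
Constituent mass = 21(1.0072765) + 23(1.00866) = 44.3519865 u
Nuclear mass = 44.3519865 − 0.408807 = 43.9431795 u ≈ 43.9432 u (to 4 decimal places)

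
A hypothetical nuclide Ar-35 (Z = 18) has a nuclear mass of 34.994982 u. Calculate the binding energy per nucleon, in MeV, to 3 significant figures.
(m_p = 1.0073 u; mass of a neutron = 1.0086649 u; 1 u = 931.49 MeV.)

7.55 MeV/nucleon

With 18 protons and 17 neutrons (A = 35):
Mass of separated nucleons = 18(1.0073) + 17(1.0086649) = 18.1314 + 17.1473033 = 35.2787033 u
The mass defect is 35.2787033 − 34.994982 = 0.2837213 u.
Binding energy = Δm·c² = 0.2837213 × 931.49 MeV/u = 264.284 MeV
BE/A = 264.284 MeV / 35 = 7.551 MeV/nucleon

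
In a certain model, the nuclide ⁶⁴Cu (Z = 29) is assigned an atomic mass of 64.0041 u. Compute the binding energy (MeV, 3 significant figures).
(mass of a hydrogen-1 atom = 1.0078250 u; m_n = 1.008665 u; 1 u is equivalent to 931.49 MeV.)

490 MeV

Z = 29, so N = A − Z = 64 − 29 = 35.
Mass of separated nucleons = 29(1.0078250) + 35(1.008665) = 29.2269250 + 35.303275 = 64.5302000 u
Mass defect Δm = 64.5302000 − 64.0041 = 0.5261000 u
E_B = 0.5261000 × 931.49 = 490.057 MeV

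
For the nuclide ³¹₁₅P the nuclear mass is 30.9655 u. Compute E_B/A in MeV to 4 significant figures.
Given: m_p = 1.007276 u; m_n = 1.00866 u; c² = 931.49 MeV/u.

Total constituent mass: 15 × 1.007276 + 16 × 1.00866 = 31.247700 u
Mass defect Δm = 31.247700 − 30.9655 = 0.282200 u
Converting to energy: 0.282200 u × 931.49 MeV/u = 262.866 MeV
Per nucleon: 262.866 / 31 = 8.480 MeV

8.480 MeV/nucleon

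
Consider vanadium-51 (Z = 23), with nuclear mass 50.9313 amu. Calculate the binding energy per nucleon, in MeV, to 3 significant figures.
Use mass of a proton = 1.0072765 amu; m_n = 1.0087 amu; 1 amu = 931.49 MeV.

Z = 23, so N = A − Z = 51 − 23 = 28.
Total constituent mass: 23 × 1.0072765 + 28 × 1.0087 = 51.4109595 amu
Δm = 51.4109595 − 50.9313 = 0.4796595 amu
E_B = 0.4796595 × 931.49 = 446.798 MeV
Dividing by A = 51 gives 8.761 MeV per nucleon.

8.76 MeV/nucleon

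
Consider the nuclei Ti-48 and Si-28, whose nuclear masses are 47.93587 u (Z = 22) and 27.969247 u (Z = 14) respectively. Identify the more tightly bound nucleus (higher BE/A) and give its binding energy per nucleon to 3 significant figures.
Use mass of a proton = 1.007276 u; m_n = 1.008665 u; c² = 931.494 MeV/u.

Ti-48; 8.72 MeV/nucleon

Ti-48: Σm = 22(1.007276) + 26(1.008665) = 48.385362 u; Δm = 0.449492 u; E_B = 418.70 MeV; E_B/A = 8.723 MeV
Si-28: Σm = 14(1.007276) + 14(1.008665) = 28.223174 u; Δm = 0.253927 u; E_B = 236.53 MeV; E_B/A = 8.448 MeV
Ti-48 has the higher binding energy per nucleon, so it is the more tightly bound nucleus.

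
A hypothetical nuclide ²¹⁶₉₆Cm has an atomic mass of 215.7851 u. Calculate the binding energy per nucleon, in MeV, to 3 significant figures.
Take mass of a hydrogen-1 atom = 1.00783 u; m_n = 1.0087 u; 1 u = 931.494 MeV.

8.67 MeV/nucleon

With 96 protons and 120 neutrons (A = 216):
Mass of separated nucleons = 96(1.00783) + 120(1.0087) = 96.75168 + 121.0440 = 217.79568 u
Δm = 217.79568 − 215.7851 = 2.01058 u
Converting to energy: 2.01058 u × 931.494 MeV/u = 1872.84 MeV
Per nucleon: 1872.84 / 216 = 8.671 MeV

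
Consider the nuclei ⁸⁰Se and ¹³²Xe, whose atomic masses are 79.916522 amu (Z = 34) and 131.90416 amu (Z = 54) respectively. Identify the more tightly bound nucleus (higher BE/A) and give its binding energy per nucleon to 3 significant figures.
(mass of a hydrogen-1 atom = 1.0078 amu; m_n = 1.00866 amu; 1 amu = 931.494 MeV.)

⁸⁰Se; 8.70 MeV/nucleon

⁸⁰Se: Σm = 34(1.0078) + 46(1.00866) = 80.66356 amu; Δm = 0.747038 amu; E_B = 695.86 MeV; E_B/A = 8.698 MeV
¹³²Xe: Σm = 54(1.0078) + 78(1.00866) = 133.09668 amu; Δm = 1.19252 amu; E_B = 1110.8 MeV; E_B/A = 8.415 MeV
⁸⁰Se has the higher binding energy per nucleon, so it is the more tightly bound nucleus.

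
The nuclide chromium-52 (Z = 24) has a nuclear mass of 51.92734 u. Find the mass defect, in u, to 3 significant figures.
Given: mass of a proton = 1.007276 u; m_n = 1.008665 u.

0.490 u

The nucleus contains 24 protons and 52 − 24 = 28 neutrons.
Mass of separated nucleons = 24(1.007276) + 28(1.008665) = 24.174624 + 28.242620 = 52.417244 u
The mass defect is 52.417244 − 51.92734 = 0.489904 u.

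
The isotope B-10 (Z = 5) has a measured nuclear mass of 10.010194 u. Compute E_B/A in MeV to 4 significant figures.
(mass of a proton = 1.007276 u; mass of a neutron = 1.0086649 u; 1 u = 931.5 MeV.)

6.475 MeV/nucleon

The nucleus contains 5 protons and 10 − 5 = 5 neutrons.
Σm = 5·m_p + 5·m_n = 5.036380 + 5.0433245 = 10.0797045 u
Δm = 10.0797045 − 10.010194 = 0.0695105 u
Binding energy = Δm·c² = 0.0695105 × 931.5 MeV/u = 64.7490 MeV
Dividing by A = 10 gives 6.475 MeV per nucleon.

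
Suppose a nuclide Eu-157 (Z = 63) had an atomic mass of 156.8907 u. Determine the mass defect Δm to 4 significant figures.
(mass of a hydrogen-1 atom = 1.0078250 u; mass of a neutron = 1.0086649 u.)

Z = 63, so N = A − Z = 157 − 63 = 94.
Total constituent mass: 63 × 1.0078250 + 94 × 1.0086649 = 158.3074756 u
Mass defect Δm = 158.3074756 − 156.8907 = 1.4167756 u

1.417 u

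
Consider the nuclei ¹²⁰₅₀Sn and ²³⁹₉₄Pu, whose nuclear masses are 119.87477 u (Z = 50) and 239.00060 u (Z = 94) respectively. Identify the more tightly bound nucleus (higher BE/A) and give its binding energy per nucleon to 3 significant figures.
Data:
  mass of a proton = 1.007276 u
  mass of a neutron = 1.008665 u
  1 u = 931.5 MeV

¹²⁰₅₀Sn; 8.50 MeV/nucleon

¹²⁰₅₀Sn: Σm = 50(1.007276) + 70(1.008665) = 120.970350 u; Δm = 1.095580 u; E_B = 1020.5 MeV; E_B/A = 8.504 MeV
²³⁹₉₄Pu: Σm = 94(1.007276) + 145(1.008665) = 240.940369 u; Δm = 1.939769 u; E_B = 1806.9 MeV; E_B/A = 7.560 MeV
¹²⁰₅₀Sn has the higher binding energy per nucleon, so it is the more tightly bound nucleus.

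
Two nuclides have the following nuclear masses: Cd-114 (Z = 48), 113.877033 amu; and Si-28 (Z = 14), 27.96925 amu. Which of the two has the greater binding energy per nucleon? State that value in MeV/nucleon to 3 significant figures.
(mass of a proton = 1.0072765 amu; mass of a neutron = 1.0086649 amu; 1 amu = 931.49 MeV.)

Cd-114: Σm = 48(1.0072765) + 66(1.0086649) = 114.9211554 amu; Δm = 1.0441224 amu; E_B = 972.59 MeV; E_B/A = 8.531 MeV
Si-28: Σm = 14(1.0072765) + 14(1.0086649) = 28.2231796 amu; Δm = 0.2539296 amu; E_B = 236.53 MeV; E_B/A = 8.448 MeV
Cd-114 has the higher binding energy per nucleon, so it is the more tightly bound nucleus.

Cd-114; 8.53 MeV/nucleon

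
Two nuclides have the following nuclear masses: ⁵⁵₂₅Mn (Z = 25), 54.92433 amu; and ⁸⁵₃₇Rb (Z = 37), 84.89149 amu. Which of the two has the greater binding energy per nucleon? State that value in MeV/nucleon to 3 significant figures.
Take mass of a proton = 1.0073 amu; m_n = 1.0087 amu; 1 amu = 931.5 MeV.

⁵⁵₂₅Mn; 8.79 MeV/nucleon

⁵⁵₂₅Mn: Σm = 25(1.0073) + 30(1.0087) = 55.4435 amu; Δm = 0.51917 amu; E_B = 483.61 MeV; E_B/A = 8.793 MeV
⁸⁵₃₇Rb: Σm = 37(1.0073) + 48(1.0087) = 85.6877 amu; Δm = 0.79621 amu; E_B = 741.67 MeV; E_B/A = 8.726 MeV
⁵⁵₂₅Mn has the higher binding energy per nucleon, so it is the more tightly bound nucleus.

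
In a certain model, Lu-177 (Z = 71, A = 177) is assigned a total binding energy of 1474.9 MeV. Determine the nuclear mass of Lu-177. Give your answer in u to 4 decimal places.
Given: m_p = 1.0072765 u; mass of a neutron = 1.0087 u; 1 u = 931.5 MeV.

Mass defect = 1474.9 MeV / (931.5 MeV/u) = 1.583360 u
Constituent mass = 71(1.0072765) + 106(1.0087) = 178.4388315 u
Nuclear mass = 178.4388315 − 1.583360 = 176.8554715 u ≈ 176.8555 u (to 4 decimal places)

176.8555 u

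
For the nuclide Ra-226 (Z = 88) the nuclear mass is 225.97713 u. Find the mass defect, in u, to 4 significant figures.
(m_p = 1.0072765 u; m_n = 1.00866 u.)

Z = 88, so N = A − Z = 226 − 88 = 138.
Σm = 88·m_p + 138·m_n = 88.6403320 + 139.19508 = 227.8354120 u
Mass defect Δm = 227.8354120 − 225.97713 = 1.8582820 u

1.858 u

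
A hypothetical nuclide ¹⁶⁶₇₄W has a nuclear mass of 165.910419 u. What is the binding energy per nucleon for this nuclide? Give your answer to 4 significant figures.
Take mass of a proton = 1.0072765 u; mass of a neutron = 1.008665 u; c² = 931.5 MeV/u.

7.998 MeV/nucleon

The nucleus contains 74 protons and 166 − 74 = 92 neutrons.
Total constituent mass: 74 × 1.0072765 + 92 × 1.008665 = 167.3356410 u
Mass defect Δm = 167.3356410 − 165.910419 = 1.4252220 u
E_B = 1.4252220 × 931.5 = 1327.59 MeV
Per nucleon: 1327.59 / 166 = 7.998 MeV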